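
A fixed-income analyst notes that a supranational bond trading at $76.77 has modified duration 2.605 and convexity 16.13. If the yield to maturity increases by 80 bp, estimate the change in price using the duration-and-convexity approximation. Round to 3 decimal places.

Duration effect: -D_mod·Δy = -2.605 × (+0.008) = -0.020840
Convexity effect: ½·C·(Δy)² = 0.5 × 16.13 × (0.008)² = +0.00051616
ΔP/P ≈ -0.020840 + 0.00051616 = -0.02032384
ΔP ≈ 76.77 × (-0.02032384) = -1.5602611968.

-$1.560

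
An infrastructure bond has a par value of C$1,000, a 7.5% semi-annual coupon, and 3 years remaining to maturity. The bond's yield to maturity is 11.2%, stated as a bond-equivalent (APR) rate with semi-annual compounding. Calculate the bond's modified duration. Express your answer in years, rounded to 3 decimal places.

2.582 years

Periodic yield y = 0.056. First find Macaulay duration:
  t   CF        PV=CF/(1+0.056)^t    t·PV
  1        37.50        35.5114        35.5114
  2        37.50        33.6282        67.2564
  3        37.50        31.8449        95.5346
  4        37.50        30.1561       120.6245
  5        37.50        28.5569       142.7847
  6     1,037.50       748.1774     4,489.0645
  Σ                    907.8749     4,950.7761
P = 907.8749; Macaulay duration = 4,950.7761 / 907.8749 = 5.45315 half-year periods = 2.72657 years.
Modified duration = D_Mac / (1 + y) = 2.72657 / 1.056 = 2.58198 years.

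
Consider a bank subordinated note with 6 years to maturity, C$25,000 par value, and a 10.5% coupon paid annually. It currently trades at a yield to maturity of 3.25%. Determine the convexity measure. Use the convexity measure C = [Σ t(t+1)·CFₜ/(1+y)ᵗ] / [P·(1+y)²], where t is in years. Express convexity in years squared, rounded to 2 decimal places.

With y = 0.0325:
  t   CF        PV=CF/(1+0.0325)^t    t·PV        t(t+1)·PV
  1     2,625.00     2,542.3729     2,542.3729       5,084.7458
  2     2,625.00     2,462.3466     4,924.6932      14,774.0797
  3     2,625.00     2,384.8393     7,154.5180      28,618.0721
  4     2,625.00     2,309.7718     9,239.0870      46,195.4351
  5     2,625.00     2,237.0671    11,185.3354      67,112.0123
  6    27,625.00    22,801.4216   136,808.5296     957,659.7070
  Σ                 34,737.8193   171,854.5361   1,119,444.0519
P = 34,737.8193.
Convexity = Σ t(t+1)·PV / [P·(1+y)²] = 1,119,444.0519 / (34,737.8193 × 1.066056) = 30.22872.

30.23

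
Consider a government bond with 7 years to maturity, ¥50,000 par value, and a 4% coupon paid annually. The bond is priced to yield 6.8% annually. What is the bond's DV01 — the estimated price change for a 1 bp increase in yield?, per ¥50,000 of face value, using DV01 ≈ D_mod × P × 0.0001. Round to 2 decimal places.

Periodic yield y = 0.068.
  t   CF        PV=CF/(1+0.068)^t    t·PV
  1     2,000.00     1,872.6592     1,872.6592
  2     2,000.00     1,753.4262     3,506.8524
  3     2,000.00     1,641.7848     4,925.3545
  4     2,000.00     1,537.2517     6,149.0068
  5     2,000.00     1,439.3743     7,196.8713
  6     2,000.00     1,347.7287     8,086.3723
  7    52,000.00    32,809.8749   229,669.1245
  Σ                 42,402.0998   261,406.2409
P = 42,402.0998; D_Mac = 6.16494 yrs; D_mod = 5.77241 yrs.
DV01 ≈ 5.77241 × 42,402.0998 × 0.0001 = 24.476240.

¥24.48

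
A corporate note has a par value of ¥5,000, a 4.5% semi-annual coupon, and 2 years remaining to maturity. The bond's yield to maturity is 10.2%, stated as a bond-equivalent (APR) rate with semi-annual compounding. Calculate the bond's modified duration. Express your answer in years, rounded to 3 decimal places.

Periodic yield y = 0.051. First find Macaulay duration:
  t   CF        PV=CF/(1+0.051)^t    t·PV
  1       112.50       107.0409       107.0409
  2       112.50       101.8467       203.6935
  3       112.50        96.9046       290.7138
  4     5,112.50     4,190.0814    16,760.3255
  Σ                  4,495.8736    17,361.7736
P = 4,495.8736; Macaulay duration = 17,361.7736 / 4,495.8736 = 3.86171 half-year periods = 1.93086 years.
Modified duration = D_Mac / (1 + y) = 1.93086 / 1.051 = 1.83716 years.

1.837 years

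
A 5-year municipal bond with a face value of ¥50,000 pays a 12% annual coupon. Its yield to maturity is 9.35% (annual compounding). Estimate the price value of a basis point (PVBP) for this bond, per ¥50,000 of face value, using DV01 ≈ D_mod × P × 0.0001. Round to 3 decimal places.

¥20.591

Periodic yield y = 0.0935.
  t   CF        PV=CF/(1+0.0935)^t    t·PV
  1     6,000.00     5,486.9684     5,486.9684
  2     6,000.00     5,017.8038    10,035.6076
  3     6,000.00     4,588.7552    13,766.2656
  4     6,000.00     4,196.3925    16,785.5700
  5    56,000.00    35,817.4027   179,087.0136
  Σ                 55,107.3226   225,161.4252
P = 55,107.3226; D_Mac = 4.08587 yrs; D_mod = 3.73651 yrs.
DV01 ≈ 3.73651 × 55,107.3226 × 0.0001 = 20.590894.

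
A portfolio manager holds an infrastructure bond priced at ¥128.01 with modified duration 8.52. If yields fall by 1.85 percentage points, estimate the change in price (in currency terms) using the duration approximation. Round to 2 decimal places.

+¥20.18

Duration approximation: ΔP/P ≈ -D_mod · Δy = -8.52 × (-0.0185) = +0.157620.
ΔP ≈ 128.01 × (+0.157620) = +20.1769362.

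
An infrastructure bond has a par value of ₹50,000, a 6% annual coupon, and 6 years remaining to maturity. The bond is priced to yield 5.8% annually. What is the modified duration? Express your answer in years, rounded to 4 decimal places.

Periodic yield y = 0.058. First find Macaulay duration:
  t   CF        PV=CF/(1+0.058)^t    t·PV
  1     3,000.00     2,835.5388     2,835.5388
  2     3,000.00     2,680.0933     5,360.1867
  3     3,000.00     2,533.1695     7,599.5085
  4     3,000.00     2,394.3001     9,577.2004
  5     3,000.00     2,263.0436    11,315.2179
  6    53,000.00    37,788.6923   226,732.1539
  Σ                 50,494.8376   263,419.8062
P = 50,494.8376; Macaulay duration = 263,419.8062 / 50,494.8376 = 5.21677 years.
Modified duration = D_Mac / (1 + y) = 5.21677 / 1.058 = 4.93078 years.

4.9308 years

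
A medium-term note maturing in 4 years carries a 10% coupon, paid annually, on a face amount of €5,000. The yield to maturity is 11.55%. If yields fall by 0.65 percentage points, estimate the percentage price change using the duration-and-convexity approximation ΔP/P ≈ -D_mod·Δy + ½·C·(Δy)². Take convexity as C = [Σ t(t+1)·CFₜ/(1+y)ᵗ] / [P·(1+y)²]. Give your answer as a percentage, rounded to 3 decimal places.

+2.052%

With y = 0.1155:
  t   CF        PV=CF/(1+0.1155)^t    t·PV        t(t+1)·PV
  1       500.00       448.2295       448.2295         896.4590
  2       500.00       401.8194       803.6387       2,410.9161
  3       500.00       360.2146     1,080.6437       4,322.5749
  4     5,500.00     3,552.0935    14,208.3741      71,041.8703
  Σ                  4,762.3569    16,540.8860      78,671.8204
P = 4,762.3569; D_Mac = 3.47326 yrs; D_mod = 3.11363 yrs; C = 13.27572.
Duration effect: -3.11363 × (-0.0065) = +0.020239
Convexity effect: 0.5 × 13.27572 × (-0.0065)² = +0.0002804
ΔP/P ≈ +0.020239 + 0.0002804 = +0.020519 = +2.0519%.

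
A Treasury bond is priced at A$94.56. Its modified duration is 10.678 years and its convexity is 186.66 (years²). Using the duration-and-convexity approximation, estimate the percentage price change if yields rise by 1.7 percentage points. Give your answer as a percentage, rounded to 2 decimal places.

Duration effect: -D_mod·Δy = -10.678 × (+0.017) = -0.181526
Convexity effect: ½·C·(Δy)² = 0.5 × 186.66 × (0.017)² = +0.02697237
ΔP/P ≈ -0.181526 + 0.02697237 = -0.15455363
= -15.455363%.

-15.46%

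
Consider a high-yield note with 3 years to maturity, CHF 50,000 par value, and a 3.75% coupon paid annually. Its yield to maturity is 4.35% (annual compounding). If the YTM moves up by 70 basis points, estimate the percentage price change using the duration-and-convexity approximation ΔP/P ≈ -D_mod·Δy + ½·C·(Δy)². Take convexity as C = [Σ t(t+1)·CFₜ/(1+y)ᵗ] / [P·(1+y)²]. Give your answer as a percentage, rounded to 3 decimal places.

With y = 0.0435:
  t   CF        PV=CF/(1+0.0435)^t    t·PV        t(t+1)·PV
  1     1,875.00     1,796.8376     1,796.8376       3,593.6751
  2     1,875.00     1,721.9335     3,443.8669      10,331.6008
  3    51,875.00    45,654.2013   136,962.6039     547,850.4158
  Σ                 49,172.9723   142,203.3084     561,775.6916
P = 49,172.9723; D_Mac = 2.89190 yrs; D_mod = 2.77135 yrs; C = 10.49184.
Duration effect: -2.77135 × (+0.007) = -0.019399
Convexity effect: 0.5 × 10.49184 × (0.007)² = +0.0002571
ΔP/P ≈ -0.019399 + 0.0002571 = -0.019142 = -1.9142%.

-1.914%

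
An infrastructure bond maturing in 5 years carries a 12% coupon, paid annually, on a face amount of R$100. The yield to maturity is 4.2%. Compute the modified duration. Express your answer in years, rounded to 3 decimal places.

Periodic yield y = 0.042. First find Macaulay duration:
  t   CF        PV=CF/(1+0.042)^t    t·PV
  1        12.00        11.5163        11.5163
  2        12.00        11.0521        22.1043
  3        12.00        10.6066        31.8199
  4        12.00        10.1791        40.7165
  5       112.00        91.1758       455.8788
  Σ                    134.5300       562.0358
P = 134.5300; Macaulay duration = 562.0358 / 134.5300 = 4.17777 years.
Modified duration = D_Mac / (1 + y) = 4.17777 / 1.042 = 4.00938 years.

4.009 years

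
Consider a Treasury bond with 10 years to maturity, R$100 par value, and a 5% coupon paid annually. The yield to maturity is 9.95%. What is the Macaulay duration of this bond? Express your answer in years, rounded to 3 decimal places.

7.666 years

Periodic yield y = 0.0995. Discount each cash flow and weight by its year:
  t   CF        PV=CF/(1+0.0995)^t    t·PV
  1         5.00         4.5475         4.5475
  2         5.00         4.1360         8.2720
  3         5.00         3.7617        11.2851
  4         5.00         3.4213        13.6851
  5         5.00         3.1117        15.5584
  6         5.00         2.8301        16.9805
  7         5.00         2.5740        18.0178
  8         5.00         2.3410        18.7283
  9         5.00         2.1292        19.1626
  10      105.00        40.6665       406.6652
  Σ                     69.5190       532.9025
Price P = Σ PV = 69.5190.
Macaulay duration = Σ(t·PV) / P = 532.9025 / 69.5190 = 7.66557 years.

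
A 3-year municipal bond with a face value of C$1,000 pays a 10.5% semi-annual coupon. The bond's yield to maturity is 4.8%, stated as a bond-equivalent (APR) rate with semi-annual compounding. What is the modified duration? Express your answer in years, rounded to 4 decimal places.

Periodic yield y = 0.024. First find Macaulay duration:
  t   CF        PV=CF/(1+0.024)^t    t·PV
  1        52.50        51.2695        51.2695
  2        52.50        50.0679       100.1358
  3        52.50        48.8944       146.6833
  4        52.50        47.7485       190.9939
  5        52.50        46.6294       233.1468
  6     1,052.50       912.8982     5,477.3894
  Σ                  1,157.5079     6,199.6187
P = 1,157.5079; Macaulay duration = 6,199.6187 / 1,157.5079 = 5.35601 half-year periods = 2.67800 years.
Modified duration = D_Mac / (1 + y) = 2.67800 / 1.024 = 2.61524 years.

2.6152 years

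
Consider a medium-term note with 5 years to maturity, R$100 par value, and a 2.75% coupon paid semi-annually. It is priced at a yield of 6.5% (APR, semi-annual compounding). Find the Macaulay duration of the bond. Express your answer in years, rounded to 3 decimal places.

Periodic yield y = 0.0325. Discount each cash flow and weight by its period:
  t   CF        PV=CF/(1+0.0325)^t    t·PV
  1        1.375         1.3317         1.3317
  2        1.375         1.2898         2.5796
  3        1.375         1.2492         3.7476
  4        1.375         1.2099         4.8395
  5        1.375         1.1718         5.8590
  6        1.375         1.1349         6.8095
  7        1.375         1.0992         7.6943
  8        1.375         1.0646         8.5167
  9        1.375         1.0311         9.2797
  10     101.375        73.6258       736.2584
  Σ                     84.2080       786.9161
Price P = Σ PV = 84.2080.
Macaulay duration = Σ(t·PV) / P = 786.9161 / 84.2080 = 9.34491 half-year periods.
In years: 9.34491 / 2 = 4.67245 years.

4.672 years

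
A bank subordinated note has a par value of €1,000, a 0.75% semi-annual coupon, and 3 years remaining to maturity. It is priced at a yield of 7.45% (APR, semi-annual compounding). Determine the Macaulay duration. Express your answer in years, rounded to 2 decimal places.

Periodic yield y = 0.03725. Discount each cash flow and weight by its period:
  t   CF        PV=CF/(1+0.03725)^t    t·PV
  1         3.75         3.6153         3.6153
  2         3.75         3.4855         6.9710
  3         3.75         3.3603        10.0810
  4         3.75         3.2396        12.9586
  5         3.75         3.1233        15.6165
  6     1,003.75       805.9812     4,835.8870
  Σ                    822.8053     4,885.1294
Price P = Σ PV = 822.8053.
Macaulay duration = Σ(t·PV) / P = 4,885.1294 / 822.8053 = 5.93716 half-year periods.
In years: 5.93716 / 2 = 2.96858 years.

2.97 years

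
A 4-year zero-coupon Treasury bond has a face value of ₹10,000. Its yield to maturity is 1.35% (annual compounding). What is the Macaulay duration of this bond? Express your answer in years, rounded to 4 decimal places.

A zero-coupon bond has a single cash flow at maturity, so its Macaulay duration equals its maturity: 4 years.

4.0000 years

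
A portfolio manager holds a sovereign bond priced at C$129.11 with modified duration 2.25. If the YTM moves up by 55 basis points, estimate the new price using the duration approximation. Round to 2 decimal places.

Duration approximation: ΔP/P ≈ -D_mod · Δy = -2.25 × (+0.0055) = -0.012375.
New price ≈ 129.11 × (1 - 0.012375) = 127.51226375.

C$127.51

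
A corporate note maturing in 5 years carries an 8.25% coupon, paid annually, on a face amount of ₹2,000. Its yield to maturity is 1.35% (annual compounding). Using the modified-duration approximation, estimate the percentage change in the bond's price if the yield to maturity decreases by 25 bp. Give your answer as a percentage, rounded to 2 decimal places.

+1.08%

Periodic yield y = 0.0135. Modified duration first:
  t   CF        PV=CF/(1+0.0135)^t    t·PV
  1       165.00       162.8022       162.8022
  2       165.00       160.6336       321.2672
  3       165.00       158.4939       475.4818
  4       165.00       156.3828       625.5311
  5     2,165.00     2,024.5995    10,122.9977
  Σ                  2,662.9121    11,708.0801
P = 2,662.9121; D_Mac = 4.39672 yrs; D_mod = 4.39672/(1+0.0135) = 4.33816 yrs.
ΔP/P ≈ -D_mod · Δy = -4.33816 × (-0.0025) = +0.010845 = +1.0845%.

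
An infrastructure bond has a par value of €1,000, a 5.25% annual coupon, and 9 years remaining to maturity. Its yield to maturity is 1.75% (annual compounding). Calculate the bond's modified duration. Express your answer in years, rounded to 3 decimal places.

7.484 years

Periodic yield y = 0.0175. First find Macaulay duration:
  t   CF        PV=CF/(1+0.0175)^t    t·PV
  1        52.50        51.5971        51.5971
  2        52.50        50.7096       101.4193
  3        52.50        49.8375       149.5124
  4        52.50        48.9803       195.9213
  5        52.50        48.1379       240.6895
  6        52.50        47.3100       283.8599
  7        52.50        46.4963       325.4741
  8        52.50        45.6966       365.5729
  9     1,052.50       900.3520     8,103.1682
  Σ                  1,289.1173     9,817.2146
P = 1,289.1173; Macaulay duration = 9,817.2146 / 1,289.1173 = 7.61545 years.
Modified duration = D_Mac / (1 + y) = 7.61545 / 1.0175 = 7.48448 years.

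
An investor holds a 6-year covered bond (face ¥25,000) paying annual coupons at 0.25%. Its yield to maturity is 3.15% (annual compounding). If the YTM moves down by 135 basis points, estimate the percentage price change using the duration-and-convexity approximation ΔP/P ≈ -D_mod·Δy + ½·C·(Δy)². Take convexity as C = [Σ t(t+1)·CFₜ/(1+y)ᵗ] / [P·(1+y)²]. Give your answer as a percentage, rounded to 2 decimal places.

With y = 0.0315:
  t   CF        PV=CF/(1+0.0315)^t    t·PV        t(t+1)·PV
  1        62.50        60.5914        60.5914         121.1827
  2        62.50        58.7410       117.4821         352.4462
  3        62.50        56.9472       170.8416         683.3663
  4        62.50        55.2081       220.8325       1,104.1627
  5        62.50        53.5222       267.6109       1,605.6656
  6    25,062.50    20,806.9774   124,841.8646     873,893.0521
  Σ                 21,091.9873   125,679.2231     877,759.8757
P = 21,091.9873; D_Mac = 5.95862 yrs; D_mod = 5.77666 yrs; C = 39.11288.
Duration effect: -5.77666 × (-0.0135) = +0.077985
Convexity effect: 0.5 × 39.11288 × (-0.0135)² = +0.0035642
ΔP/P ≈ +0.077985 + 0.0035642 = +0.081549 = +8.1549%.

+8.15%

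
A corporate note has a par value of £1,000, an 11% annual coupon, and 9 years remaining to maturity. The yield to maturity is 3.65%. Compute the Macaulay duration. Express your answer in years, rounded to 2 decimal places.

6.74 years

Periodic yield y = 0.0365. Discount each cash flow and weight by its year:
  t   CF        PV=CF/(1+0.0365)^t    t·PV
  1       110.00       106.1264       106.1264
  2       110.00       102.3892       204.7784
  3       110.00        98.7836       296.3507
  4       110.00        95.3050       381.2198
  5       110.00        91.9488       459.7441
  6       110.00        88.7109       532.2652
  7       110.00        85.5869       599.1086
  8       110.00        82.5730       660.5843
  9     1,110.00       803.8948     7,235.0532
  Σ                  1,555.3186    10,475.2307
Price P = Σ PV = 1,555.3186.
Macaulay duration = Σ(t·PV) / P = 10,475.2307 / 1,555.3186 = 6.73510 years.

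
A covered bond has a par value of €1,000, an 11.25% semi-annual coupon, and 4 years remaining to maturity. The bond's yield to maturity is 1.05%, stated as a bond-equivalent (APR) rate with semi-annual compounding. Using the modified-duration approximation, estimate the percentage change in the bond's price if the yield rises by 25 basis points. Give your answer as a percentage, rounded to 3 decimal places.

Periodic yield y = 0.00525. Modified duration first:
  t   CF        PV=CF/(1+0.00525)^t    t·PV
  1        56.25        55.9562        55.9562
  2        56.25        55.6640       111.3280
  3        56.25        55.3733       166.1199
  4        56.25        55.0841       220.3364
  5        56.25        54.7964       273.9821
  6        56.25        54.5102       327.0614
  7        56.25        54.2255       379.5788
  8     1,056.25     1,012.9175     8,103.3399
  Σ                  1,398.5273     9,637.7026
P = 1,398.5273; D_Mac = 6.89132 half-year periods = 3.44566 yrs; D_mod = 3.44566/(1+0.00525) = 3.42767 yrs.
ΔP/P ≈ -D_mod · Δy = -3.42767 × (+0.0025) = -0.008569 = -0.8569%.

-0.857%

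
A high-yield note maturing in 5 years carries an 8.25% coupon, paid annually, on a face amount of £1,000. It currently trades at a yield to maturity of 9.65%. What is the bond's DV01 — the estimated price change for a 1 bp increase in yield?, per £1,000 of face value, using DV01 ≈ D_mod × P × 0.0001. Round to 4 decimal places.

Periodic yield y = 0.0965.
  t   CF        PV=CF/(1+0.0965)^t    t·PV
  1        82.50        75.2394        75.2394
  2        82.50        68.6178       137.2356
  3        82.50        62.5789       187.7367
  4        82.50        57.0715       228.2861
  5     1,082.50       682.9434     3,414.7171
  Σ                    946.4510     4,043.2149
P = 946.4510; D_Mac = 4.27197 yrs; D_mod = 3.89601 yrs.
DV01 ≈ 3.89601 × 946.4510 × 0.0001 = 0.368738.

£0.3687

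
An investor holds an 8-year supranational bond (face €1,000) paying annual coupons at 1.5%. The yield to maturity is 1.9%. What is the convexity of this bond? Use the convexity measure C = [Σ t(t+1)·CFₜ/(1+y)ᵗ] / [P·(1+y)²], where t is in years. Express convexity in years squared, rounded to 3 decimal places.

With y = 0.019:
  t   CF        PV=CF/(1+0.019)^t    t·PV        t(t+1)·PV
  1        15.00        14.7203        14.7203          29.4406
  2        15.00        14.4458        28.8917          86.6751
  3        15.00        14.1765        42.5295         170.1179
  4        15.00        13.9122        55.6486         278.2432
  5        15.00        13.6528        68.2638         409.5827
  6        15.00        13.3982        80.3891         562.7240
  7        15.00        13.1484        92.0386         736.3088
  8     1,015.00       873.1173     6,984.9380      62,864.4422
  Σ                    970.5714     7,367.4197      65,137.5345
P = 970.5714.
Convexity = Σ t(t+1)·PV / [P·(1+y)²] = 65,137.5345 / (970.5714 × 1.038361) = 64.63317.

64.633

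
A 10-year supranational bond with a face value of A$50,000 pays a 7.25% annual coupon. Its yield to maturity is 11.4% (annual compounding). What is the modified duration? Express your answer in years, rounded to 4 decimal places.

Periodic yield y = 0.114. First find Macaulay duration:
  t   CF        PV=CF/(1+0.114)^t    t·PV
  1     3,625.00     3,254.0395     3,254.0395
  2     3,625.00     2,921.0408     5,842.0817
  3     3,625.00     2,622.1192     7,866.3577
  4     3,625.00     2,353.7875     9,415.1499
  5     3,625.00     2,112.9151    10,564.5757
  6     3,625.00     1,896.6922    11,380.1534
  7     3,625.00     1,702.5963    11,918.1738
  8     3,625.00     1,528.3629    12,226.9031
  9     3,625.00     1,371.9595    12,347.6356
  10   53,625.00    18,218.6166   182,186.1661
  Σ                 37,982.1297   267,001.2366
P = 37,982.1297; Macaulay duration = 267,001.2366 / 37,982.1297 = 7.02965 years.
Modified duration = D_Mac / (1 + y) = 7.02965 / 1.114 = 6.31028 years.

6.3103 years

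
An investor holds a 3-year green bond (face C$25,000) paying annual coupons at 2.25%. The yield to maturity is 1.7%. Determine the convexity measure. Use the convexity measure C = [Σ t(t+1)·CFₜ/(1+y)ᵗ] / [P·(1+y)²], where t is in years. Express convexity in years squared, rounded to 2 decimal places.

With y = 0.017:
  t   CF        PV=CF/(1+0.017)^t    t·PV        t(t+1)·PV
  1       562.50       553.0973       553.0973       1,106.1947
  2       562.50       543.8519     1,087.7037       3,263.1112
  3    25,562.50    24,301.9133    72,905.7398     291,622.9592
  Σ                 25,398.8625    74,546.5409     295,992.2651
P = 25,398.8625.
Convexity = Σ t(t+1)·PV / [P·(1+y)²] = 295,992.2651 / (25,398.8625 × 1.034289) = 11.26741.

11.27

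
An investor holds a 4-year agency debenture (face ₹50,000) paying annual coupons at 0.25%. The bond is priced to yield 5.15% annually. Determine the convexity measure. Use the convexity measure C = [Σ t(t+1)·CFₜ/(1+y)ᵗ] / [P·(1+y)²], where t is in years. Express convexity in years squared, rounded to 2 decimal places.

With y = 0.0515:
  t   CF        PV=CF/(1+0.0515)^t    t·PV        t(t+1)·PV
  1       125.00       118.8778       118.8778         237.7556
  2       125.00       113.0554       226.1109         678.3326
  3       125.00       107.5182       322.5547       1,290.2190
  4    50,125.00    41,003.1552   164,012.6210     820,063.1049
  Σ                 41,342.6067   164,680.1644     822,269.4121
P = 41,342.6067.
Convexity = Σ t(t+1)·PV / [P·(1+y)²] = 822,269.4121 / (41,342.6067 × 1.105652) = 17.98861.

17.99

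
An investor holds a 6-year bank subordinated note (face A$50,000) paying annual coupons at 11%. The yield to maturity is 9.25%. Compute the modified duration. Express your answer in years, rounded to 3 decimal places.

4.345 years

Periodic yield y = 0.0925. First find Macaulay duration:
  t   CF        PV=CF/(1+0.0925)^t    t·PV
  1     5,500.00     5,034.3249     5,034.3249
  2     5,500.00     4,608.0778     9,216.1555
  3     5,500.00     4,217.9201    12,653.7604
  4     5,500.00     3,860.7965    15,443.1859
  5     5,500.00     3,533.9098    17,669.5490
  6    55,500.00    32,641.0642   195,846.3850
  Σ                 53,896.0933   255,863.3608
P = 53,896.0933; Macaulay duration = 255,863.3608 / 53,896.0933 = 4.74735 years.
Modified duration = D_Mac / (1 + y) = 4.74735 / 1.0925 = 4.34540 years.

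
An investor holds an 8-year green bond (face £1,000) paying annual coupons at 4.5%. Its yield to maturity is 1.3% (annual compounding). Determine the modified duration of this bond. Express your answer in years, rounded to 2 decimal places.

Periodic yield y = 0.013. First find Macaulay duration:
  t   CF        PV=CF/(1+0.013)^t    t·PV
  1        45.00        44.4225        44.4225
  2        45.00        43.8524        87.7049
  3        45.00        43.2897       129.8690
  4        45.00        42.7341       170.9365
  5        45.00        42.1857       210.9285
  6        45.00        41.6443       249.8660
  7        45.00        41.1099       287.7693
  8     1,045.00       942.4118     7,539.2946
  Σ                  1,241.6505     8,720.7912
P = 1,241.6505; Macaulay duration = 8,720.7912 / 1,241.6505 = 7.02355 years.
Modified duration = D_Mac / (1 + y) = 7.02355 / 1.013 = 6.93341 years.

6.93 years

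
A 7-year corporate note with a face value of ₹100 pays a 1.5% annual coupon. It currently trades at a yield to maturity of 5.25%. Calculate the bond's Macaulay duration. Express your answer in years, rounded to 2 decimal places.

Periodic yield y = 0.0525. Discount each cash flow and weight by its year:
  t   CF        PV=CF/(1+0.0525)^t    t·PV
  1         1.50         1.4252         1.4252
  2         1.50         1.3541         2.7082
  3         1.50         1.2865         3.8596
  4         1.50         1.2224         4.8895
  5         1.50         1.1614         5.8070
  6         1.50         1.1035         6.6208
  7       101.50        70.9433       496.6030
  Σ                     78.4963       521.9133
Price P = Σ PV = 78.4963.
Macaulay duration = Σ(t·PV) / P = 521.9133 / 78.4963 = 6.64889 years.

6.65 years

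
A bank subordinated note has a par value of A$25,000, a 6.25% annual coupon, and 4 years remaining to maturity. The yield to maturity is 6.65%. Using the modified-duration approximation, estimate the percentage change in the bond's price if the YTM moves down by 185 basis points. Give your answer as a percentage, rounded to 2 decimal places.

+6.35%

Periodic yield y = 0.0665. Modified duration first:
  t   CF        PV=CF/(1+0.0665)^t    t·PV
  1     1,562.50     1,465.0727     1,465.0727
  2     1,562.50     1,373.7203     2,747.4405
  3     1,562.50     1,288.0640     3,864.1920
  4    26,562.50    20,531.7283    82,126.9131
  Σ                 24,658.5852    90,203.6184
P = 24,658.5852; D_Mac = 3.65810 yrs; D_mod = 3.65810/(1+0.0665) = 3.43001 yrs.
ΔP/P ≈ -D_mod · Δy = -3.43001 × (-0.0185) = +0.063455 = +6.3455%.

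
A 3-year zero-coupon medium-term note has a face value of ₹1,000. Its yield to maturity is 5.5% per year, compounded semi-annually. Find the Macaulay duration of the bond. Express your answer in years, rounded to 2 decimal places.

A zero-coupon bond has a single cash flow at maturity, so its Macaulay duration equals its maturity: 3 years.
(Equivalently: 6 semi-annual periods ÷ 2 = 3 years.)

3.00 years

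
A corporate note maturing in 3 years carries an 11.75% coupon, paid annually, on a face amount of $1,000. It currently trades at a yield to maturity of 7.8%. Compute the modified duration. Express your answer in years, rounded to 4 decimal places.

Periodic yield y = 0.078. First find Macaulay duration:
  t   CF        PV=CF/(1+0.078)^t    t·PV
  1       117.50       108.9981       108.9981
  2       117.50       101.1115       202.2229
  3     1,117.50       892.0542     2,676.1626
  Σ                  1,102.1638     2,987.3837
P = 1,102.1638; Macaulay duration = 2,987.3837 / 1,102.1638 = 2.71047 years.
Modified duration = D_Mac / (1 + y) = 2.71047 / 1.078 = 2.51435 years.

2.5144 years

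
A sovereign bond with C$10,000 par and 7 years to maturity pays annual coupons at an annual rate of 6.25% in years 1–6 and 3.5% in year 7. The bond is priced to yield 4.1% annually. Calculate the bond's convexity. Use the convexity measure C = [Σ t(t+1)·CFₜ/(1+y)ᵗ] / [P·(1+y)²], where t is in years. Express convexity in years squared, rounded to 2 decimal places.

41.27

With y = 0.041:
  t   CF        PV=CF/(1+0.041)^t    t·PV        t(t+1)·PV
  1       625.00       600.3842       600.3842       1,200.7685
  2       625.00       576.7380     1,153.4760       3,460.4279
  3       625.00       554.0230     1,662.0691       6,648.2765
  4       625.00       532.2027     2,128.8109      10,644.0546
  5       625.00       511.2418     2,556.2091      15,337.2545
  6       625.00       491.1065     2,946.6387      20,626.4710
  7    10,350.00     7,812.4139    54,686.8972     437,495.1776
  Σ                 11,078.1102    65,734.4853     495,412.4307
P = 11,078.1102.
Convexity = Σ t(t+1)·PV / [P·(1+y)²] = 495,412.4307 / (11,078.1102 × 1.083681) = 41.26670.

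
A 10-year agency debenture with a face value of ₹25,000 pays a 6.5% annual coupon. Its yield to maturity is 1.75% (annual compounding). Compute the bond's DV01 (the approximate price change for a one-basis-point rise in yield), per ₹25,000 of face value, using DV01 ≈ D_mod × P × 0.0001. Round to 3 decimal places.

Periodic yield y = 0.0175.
  t   CF        PV=CF/(1+0.0175)^t    t·PV
  1     1,625.00     1,597.0516     1,597.0516
  2     1,625.00     1,569.5839     3,139.1678
  3     1,625.00     1,542.5886     4,627.7657
  4     1,625.00     1,516.0576     6,064.2303
  5     1,625.00     1,489.9829     7,449.9144
  6     1,625.00     1,464.3566     8,786.1398
  7     1,625.00     1,439.1711    10,074.1979
  8     1,625.00     1,414.4188    11,315.3505
  9     1,625.00     1,390.0922    12,510.8297
  10   26,625.00    22,384.3989   223,843.9895
  Σ                 35,807.7022   289,408.6371
P = 35,807.7022; D_Mac = 8.08230 yrs; D_mod = 7.94329 yrs.
DV01 ≈ 7.94329 × 35,807.7022 × 0.0001 = 28.443109.

₹28.443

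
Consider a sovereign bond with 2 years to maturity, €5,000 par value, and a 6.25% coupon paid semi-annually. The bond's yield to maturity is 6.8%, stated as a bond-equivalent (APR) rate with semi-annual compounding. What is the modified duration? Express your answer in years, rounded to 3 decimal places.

Periodic yield y = 0.034. First find Macaulay duration:
  t   CF        PV=CF/(1+0.034)^t    t·PV
  1       156.25       151.1122       151.1122
  2       156.25       146.1433       292.2866
  3       156.25       141.3378       424.0135
  4     5,156.25     4,510.7817    18,043.1268
  Σ                  4,949.3750    18,910.5391
P = 4,949.3750; Macaulay duration = 18,910.5391 / 4,949.3750 = 3.82079 half-year periods = 1.91040 years.
Modified duration = D_Mac / (1 + y) = 1.91040 / 1.034 = 1.84758 years.

1.848 years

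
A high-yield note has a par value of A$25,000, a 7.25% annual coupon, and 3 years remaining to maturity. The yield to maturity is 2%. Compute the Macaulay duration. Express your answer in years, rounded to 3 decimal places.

2.816 years

Periodic yield y = 0.02. Discount each cash flow and weight by its year:
  t   CF        PV=CF/(1+0.02)^t    t·PV
  1     1,812.50     1,776.9608     1,776.9608
  2     1,812.50     1,742.1184     3,484.2368
  3    26,812.50    25,266.0176    75,798.0528
  Σ                 28,785.0968    81,059.2504
Price P = Σ PV = 28,785.0968.
Macaulay duration = Σ(t·PV) / P = 81,059.2504 / 28,785.0968 = 2.81601 years.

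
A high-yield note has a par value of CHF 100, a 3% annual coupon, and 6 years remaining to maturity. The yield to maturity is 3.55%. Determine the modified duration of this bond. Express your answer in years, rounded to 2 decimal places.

5.38 years

Periodic yield y = 0.0355. First find Macaulay duration:
  t   CF        PV=CF/(1+0.0355)^t    t·PV
  1         3.00         2.8972         2.8972
  2         3.00         2.7978         5.5957
  3         3.00         2.7019         8.1057
  4         3.00         2.6093        10.4371
  5         3.00         2.5198        12.5991
  6       103.00        83.5481       501.2886
  Σ                     97.0741       540.9234
P = 97.0741; Macaulay duration = 540.9234 / 97.0741 = 5.57227 years.
Modified duration = D_Mac / (1 + y) = 5.57227 / 1.0355 = 5.38124 years.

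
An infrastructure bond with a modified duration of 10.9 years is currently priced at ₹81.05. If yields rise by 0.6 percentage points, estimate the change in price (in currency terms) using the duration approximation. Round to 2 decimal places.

-₹5.30

Duration approximation: ΔP/P ≈ -D_mod · Δy = -10.9 × (+0.006) = -0.065400.
ΔP ≈ 81.05 × (-0.065400) = -5.30067.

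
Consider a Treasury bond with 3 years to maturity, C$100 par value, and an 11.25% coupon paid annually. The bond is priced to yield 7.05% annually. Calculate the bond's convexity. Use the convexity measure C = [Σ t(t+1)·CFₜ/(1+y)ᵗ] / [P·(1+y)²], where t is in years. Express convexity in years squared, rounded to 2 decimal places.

With y = 0.0705:
  t   CF        PV=CF/(1+0.0705)^t    t·PV        t(t+1)·PV
  1        11.25        10.5091        10.5091          21.0182
  2        11.25         9.8170        19.6340          58.9021
  3       111.25        90.6859       272.0578       1,088.2314
  Σ                    111.0121       302.2010       1,168.1517
P = 111.0121.
Convexity = Σ t(t+1)·PV / [P·(1+y)²] = 1,168.1517 / (111.0121 × 1.145970) = 9.18239.

9.18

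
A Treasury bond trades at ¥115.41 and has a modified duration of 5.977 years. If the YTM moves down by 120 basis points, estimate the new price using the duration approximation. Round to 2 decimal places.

Duration approximation: ΔP/P ≈ -D_mod · Δy = -5.977 × (-0.012) = +0.071724.
New price ≈ 115.41 × (1 + 0.071724) = 123.68766684.

¥123.69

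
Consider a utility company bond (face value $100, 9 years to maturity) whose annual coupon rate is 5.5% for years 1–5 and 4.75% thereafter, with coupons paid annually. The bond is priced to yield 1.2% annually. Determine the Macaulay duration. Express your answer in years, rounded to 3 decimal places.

7.608 years

Periodic yield y = 0.012. Discount each cash flow and weight by its year:
  t   CF        PV=CF/(1+0.012)^t    t·PV
  1         5.50         5.4348         5.4348
  2         5.50         5.3703        10.7407
  3         5.50         5.3067        15.9200
  4         5.50         5.2437        20.9749
  5         5.50         5.1816        25.9078
  6         4.75         4.4219        26.5315
  7         4.75         4.3695        30.5864
  8         4.75         4.3177        34.5414
  9       104.75        94.0870       846.7826
  Σ                    133.7331     1,017.4200
Price P = Σ PV = 133.7331.
Macaulay duration = Σ(t·PV) / P = 1,017.4200 / 133.7331 = 7.60784 years.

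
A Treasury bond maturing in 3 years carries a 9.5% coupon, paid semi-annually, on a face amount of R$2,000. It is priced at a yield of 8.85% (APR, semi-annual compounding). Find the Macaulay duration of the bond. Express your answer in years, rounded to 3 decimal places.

Periodic yield y = 0.04425. Discount each cash flow and weight by its period:
  t   CF        PV=CF/(1+0.04425)^t    t·PV
  1        95.00        90.9744        90.9744
  2        95.00        87.1194       174.2387
  3        95.00        83.4277       250.2830
  4        95.00        79.8924       319.5697
  5        95.00        76.5070       382.5350
  6     2,095.00     1,615.6866     9,694.1196
  Σ                  2,033.6075    10,911.7205
Price P = Σ PV = 2,033.6075.
Macaulay duration = Σ(t·PV) / P = 10,911.7205 / 2,033.6075 = 5.36570 half-year periods.
In years: 5.36570 / 2 = 2.68285 years.

2.683 years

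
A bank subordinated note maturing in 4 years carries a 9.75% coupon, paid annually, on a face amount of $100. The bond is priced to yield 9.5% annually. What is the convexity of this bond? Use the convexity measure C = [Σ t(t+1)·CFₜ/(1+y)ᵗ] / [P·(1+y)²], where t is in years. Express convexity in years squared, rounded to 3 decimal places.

With y = 0.095:
  t   CF        PV=CF/(1+0.095)^t    t·PV        t(t+1)·PV
  1         9.75         8.9041         8.9041          17.8082
  2         9.75         8.1316        16.2632          48.7896
  3         9.75         7.4261        22.2784          89.1135
  4       109.75        76.3393       305.3571       1,526.7856
  Σ                    100.8011       352.8028       1,682.4969
P = 100.8011.
Convexity = Σ t(t+1)·PV / [P·(1+y)²] = 1,682.4969 / (100.8011 × 1.199025) = 13.92069.

13.921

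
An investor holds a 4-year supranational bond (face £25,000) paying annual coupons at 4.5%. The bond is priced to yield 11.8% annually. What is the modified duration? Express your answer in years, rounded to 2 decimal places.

Periodic yield y = 0.118. First find Macaulay duration:
  t   CF        PV=CF/(1+0.118)^t    t·PV
  1     1,125.00     1,006.2612     1,006.2612
  2     1,125.00       900.0547     1,800.1094
  3     1,125.00       805.0579     2,415.1737
  4    26,125.00    16,722.0333    66,888.1333
  Σ                 19,433.4071    72,109.6777
P = 19,433.4071; Macaulay duration = 72,109.6777 / 19,433.4071 = 3.71060 years.
Modified duration = D_Mac / (1 + y) = 3.71060 / 1.118 = 3.31897 years.

3.32 years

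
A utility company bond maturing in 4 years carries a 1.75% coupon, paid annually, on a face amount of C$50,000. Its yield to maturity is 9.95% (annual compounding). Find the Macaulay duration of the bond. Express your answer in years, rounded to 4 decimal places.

3.8785 years

Periodic yield y = 0.0995. Discount each cash flow and weight by its year:
  t   CF        PV=CF/(1+0.0995)^t    t·PV
  1       875.00       795.8163       795.8163
  2       875.00       723.7983     1,447.5967
  3       875.00       658.2977     1,974.8932
  4    50,875.00    34,811.5601   139,246.2406
  Σ                 36,989.4725   143,464.5467
Price P = Σ PV = 36,989.4725.
Macaulay duration = Σ(t·PV) / P = 143,464.5467 / 36,989.4725 = 3.87852 years.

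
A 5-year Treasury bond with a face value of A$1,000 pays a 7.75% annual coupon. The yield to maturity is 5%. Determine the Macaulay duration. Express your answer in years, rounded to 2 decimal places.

Periodic yield y = 0.05. Discount each cash flow and weight by its year:
  t   CF        PV=CF/(1+0.05)^t    t·PV
  1        77.50        73.8095        73.8095
  2        77.50        70.2948       140.5896
  3        77.50        66.9474       200.8422
  4        77.50        63.7594       255.0378
  5     1,077.50       844.2494     4,221.2472
  Σ                  1,119.0606     4,891.5263
Price P = Σ PV = 1,119.0606.
Macaulay duration = Σ(t·PV) / P = 4,891.5263 / 1,119.0606 = 4.37110 years.

4.37 years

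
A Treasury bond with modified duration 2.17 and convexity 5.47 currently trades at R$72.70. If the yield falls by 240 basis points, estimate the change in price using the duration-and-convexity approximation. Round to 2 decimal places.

+R$3.90

Duration effect: -D_mod·Δy = -2.17 × (-0.024) = +0.052080
Convexity effect: ½·C·(Δy)² = 0.5 × 5.47 × (-0.024)² = +0.00157536
ΔP/P ≈ +0.052080 + 0.00157536 = +0.05365536
ΔP ≈ 72.70 × (+0.05365536) = +3.900744672.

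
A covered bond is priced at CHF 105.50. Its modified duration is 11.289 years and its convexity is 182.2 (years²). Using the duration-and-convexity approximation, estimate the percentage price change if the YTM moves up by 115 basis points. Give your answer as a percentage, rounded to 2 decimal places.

Duration effect: -D_mod·Δy = -11.289 × (+0.0115) = -0.1298235
Convexity effect: ½·C·(Δy)² = 0.5 × 182.2 × (0.0115)² = +0.012047975
ΔP/P ≈ -0.1298235 + 0.012047975 = -0.117775525
= -11.7775525%.

-11.78%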